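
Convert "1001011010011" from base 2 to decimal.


Input: "1001011010011" in base 2
Positional expansion:
  Digit '1' (value 1) x 2^12 = 4096
  Digit '0' (value 0) x 2^11 = 0
  Digit '0' (value 0) x 2^10 = 0
  Digit '1' (value 1) x 2^9 = 512
  Digit '0' (value 0) x 2^8 = 0
  Digit '1' (value 1) x 2^7 = 128
  Digit '1' (value 1) x 2^6 = 64
  Digit '0' (value 0) x 2^5 = 0
  Digit '1' (value 1) x 2^4 = 16
  Digit '0' (value 0) x 2^3 = 0
  Digit '0' (value 0) x 2^2 = 0
  Digit '1' (value 1) x 2^1 = 2
  Digit '1' (value 1) x 2^0 = 1
Sum = 4819

4819


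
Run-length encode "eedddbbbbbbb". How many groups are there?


Input: eedddbbbbbbb
Scanning for consecutive runs:
  Group 1: 'e' x 2 (positions 0-1)
  Group 2: 'd' x 3 (positions 2-4)
  Group 3: 'b' x 7 (positions 5-11)
Total groups: 3

3


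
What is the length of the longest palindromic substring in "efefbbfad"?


Input: "efefbbfad"
Checking substrings for palindromes:
  [3:7] "fbbf" (len 4) => palindrome
  [0:3] "efe" (len 3) => palindrome
  [1:4] "fef" (len 3) => palindrome
  [4:6] "bb" (len 2) => palindrome
Longest palindromic substring: "fbbf" with length 4

4


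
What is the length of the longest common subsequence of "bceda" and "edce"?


LCS of "bceda" and "edce"
DP table:
           e    d    c    e
      0    0    0    0    0
  b   0    0    0    0    0
  c   0    0    0    1    1
  e   0    1    1    1    2
  d   0    1    2    2    2
  a   0    1    2    2    2
LCS length = dp[5][4] = 2

2


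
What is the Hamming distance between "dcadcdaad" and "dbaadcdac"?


Comparing "dcadcdaad" and "dbaadcdac" position by position:
  Position 0: 'd' vs 'd' => same
  Position 1: 'c' vs 'b' => differ
  Position 2: 'a' vs 'a' => same
  Position 3: 'd' vs 'a' => differ
  Position 4: 'c' vs 'd' => differ
  Position 5: 'd' vs 'c' => differ
  Position 6: 'a' vs 'd' => differ
  Position 7: 'a' vs 'a' => same
  Position 8: 'd' vs 'c' => differ
Total differences (Hamming distance): 6

6


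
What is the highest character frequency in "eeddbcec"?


Input: eeddbcec
Character counts:
  'b': 1
  'c': 2
  'd': 2
  'e': 3
Maximum frequency: 3

3


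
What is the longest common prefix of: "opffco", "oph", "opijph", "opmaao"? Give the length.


Words: opffco, oph, opijph, opmaao
  Position 0: all 'o' => match
  Position 1: all 'p' => match
  Position 2: ('f', 'h', 'i', 'm') => mismatch, stop
LCP = "op" (length 2)

2


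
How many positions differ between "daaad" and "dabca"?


Comparing "daaad" and "dabca" position by position:
  Position 0: 'd' vs 'd' => same
  Position 1: 'a' vs 'a' => same
  Position 2: 'a' vs 'b' => DIFFER
  Position 3: 'a' vs 'c' => DIFFER
  Position 4: 'd' vs 'a' => DIFFER
Positions that differ: 3

3


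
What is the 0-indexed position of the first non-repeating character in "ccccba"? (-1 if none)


Input: ccccba
Character frequencies:
  'a': 1
  'b': 1
  'c': 4
Scanning left to right for freq == 1:
  Position 0 ('c'): freq=4, skip
  Position 1 ('c'): freq=4, skip
  Position 2 ('c'): freq=4, skip
  Position 3 ('c'): freq=4, skip
  Position 4 ('b'): unique! => answer = 4

4


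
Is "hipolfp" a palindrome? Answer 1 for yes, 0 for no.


Input: hipolfp
Reversed: pflopih
  Compare pos 0 ('h') with pos 6 ('p'): MISMATCH
  Compare pos 1 ('i') with pos 5 ('f'): MISMATCH
  Compare pos 2 ('p') with pos 4 ('l'): MISMATCH
Result: not a palindrome

0


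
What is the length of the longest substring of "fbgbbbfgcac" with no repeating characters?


Input: "fbgbbbfgcac"
Sliding window (track last position of each char):
  Position 0 ('f'): window [0,0] length 1 -- new best
  Position 1 ('b'): window [0,1] length 2 -- new best
  Position 2 ('g'): window [0,2] length 3 -- new best
  Position 3 ('b'): repeat (last at 1), move window start to 2
  Position 3 ('b'): window [2,3] length 2
  Position 4 ('b'): repeat (last at 3), move window start to 4
  Position 4 ('b'): window [4,4] length 1
  Position 5 ('b'): repeat (last at 4), move window start to 5
  Position 5 ('b'): window [5,5] length 1
  Position 6 ('f'): window [5,6] length 2
  Position 7 ('g'): window [5,7] length 3
  Position 8 ('c'): window [5,8] length 4 -- new best
  Position 9 ('a'): window [5,9] length 5 -- new best
  Position 10 ('c'): repeat (last at 8), move window start to 9
  Position 10 ('c'): window [9,10] length 2
Longest substring with no repeats: "bfgca" with length 5

5


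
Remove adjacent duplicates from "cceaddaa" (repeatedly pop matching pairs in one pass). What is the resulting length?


Input: cceaddaa
Stack-based adjacent duplicate removal:
  Read 'c': push. Stack: c
  Read 'c': matches stack top 'c' => pop. Stack: (empty)
  Read 'e': push. Stack: e
  Read 'a': push. Stack: ea
  Read 'd': push. Stack: ead
  Read 'd': matches stack top 'd' => pop. Stack: ea
  Read 'a': matches stack top 'a' => pop. Stack: e
  Read 'a': push. Stack: ea
Final stack: "ea" (length 2)

2


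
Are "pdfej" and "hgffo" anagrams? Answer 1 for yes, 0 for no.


Strings: "pdfej", "hgffo"
Sorted first:  defjp
Sorted second: ffgho
Differ at position 0: 'd' vs 'f' => not anagrams

0


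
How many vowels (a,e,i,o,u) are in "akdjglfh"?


Input: akdjglfh
Checking each character:
  'a' at position 0: vowel (running total: 1)
  'k' at position 1: consonant
  'd' at position 2: consonant
  'j' at position 3: consonant
  'g' at position 4: consonant
  'l' at position 5: consonant
  'f' at position 6: consonant
  'h' at position 7: consonant
Total vowels: 1

1


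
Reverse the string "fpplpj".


Input: fpplpj
Reading characters right to left:
  Position 5: 'j'
  Position 4: 'p'
  Position 3: 'l'
  Position 2: 'p'
  Position 1: 'p'
  Position 0: 'f'
Reversed: jplppf

jplppf


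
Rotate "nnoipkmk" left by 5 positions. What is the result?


Input: "nnoipkmk", rotate left by 5
First 5 characters: "nnoip"
Remaining characters: "kmk"
Concatenate remaining + first: "kmk" + "nnoip" = "kmknnoip"

kmknnoip


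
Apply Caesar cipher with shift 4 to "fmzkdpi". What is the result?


Caesar cipher: shift "fmzkdpi" by 4
  'f' (pos 5) + 4 = pos 9 = 'j'
  'm' (pos 12) + 4 = pos 16 = 'q'
  'z' (pos 25) + 4 = pos 3 = 'd'
  'k' (pos 10) + 4 = pos 14 = 'o'
  'd' (pos 3) + 4 = pos 7 = 'h'
  'p' (pos 15) + 4 = pos 19 = 't'
  'i' (pos 8) + 4 = pos 12 = 'm'
Result: jqdohtm

jqdohtm


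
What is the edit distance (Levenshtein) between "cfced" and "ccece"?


Computing edit distance: "cfced" -> "ccece"
DP table:
           c    c    e    c    e
      0    1    2    3    4    5
  c   1    0    1    2    3    4
  f   2    1    1    2    3    4
  c   3    2    1    2    2    3
  e   4    3    2    1    2    2
  d   5    4    3    2    2    3
Edit distance = dp[5][5] = 3

3


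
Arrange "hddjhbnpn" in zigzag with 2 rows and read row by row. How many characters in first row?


Zigzag "hddjhbnpn" into 2 rows:
Placing characters:
  'h' => row 0
  'd' => row 1
  'd' => row 0
  'j' => row 1
  'h' => row 0
  'b' => row 1
  'n' => row 0
  'p' => row 1
  'n' => row 0
Rows:
  Row 0: "hdhnn"
  Row 1: "djbp"
First row length: 5

5


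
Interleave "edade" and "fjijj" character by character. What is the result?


Interleaving "edade" and "fjijj":
  Position 0: 'e' from first, 'f' from second => "ef"
  Position 1: 'd' from first, 'j' from second => "dj"
  Position 2: 'a' from first, 'i' from second => "ai"
  Position 3: 'd' from first, 'j' from second => "dj"
  Position 4: 'e' from first, 'j' from second => "ej"
Result: efdjaidjej

efdjaidjej


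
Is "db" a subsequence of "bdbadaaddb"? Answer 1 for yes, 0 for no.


Check if "db" is a subsequence of "bdbadaaddb"
Greedy scan:
  Position 0 ('b'): no match needed
  Position 1 ('d'): matches sub[0] = 'd'
  Position 2 ('b'): matches sub[1] = 'b'
  Position 3 ('a'): no match needed
  Position 4 ('d'): no match needed
  Position 5 ('a'): no match needed
  Position 6 ('a'): no match needed
  Position 7 ('d'): no match needed
  Position 8 ('d'): no match needed
  Position 9 ('b'): no match needed
All 2 characters matched => is a subsequence

1


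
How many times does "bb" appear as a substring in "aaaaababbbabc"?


Searching for "bb" in "aaaaababbbabc"
Scanning each position:
  Position 0: "aa" => no
  Position 1: "aa" => no
  Position 2: "aa" => no
  Position 3: "aa" => no
  Position 4: "ab" => no
  Position 5: "ba" => no
  Position 6: "ab" => no
  Position 7: "bb" => MATCH
  Position 8: "bb" => MATCH
  Position 9: "ba" => no
  Position 10: "ab" => no
  Position 11: "bc" => no
Total occurrences: 2

2


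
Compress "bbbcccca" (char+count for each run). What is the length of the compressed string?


Input: bbbcccca
Runs:
  'b' x 3 => "b3"
  'c' x 4 => "c4"
  'a' x 1 => "a1"
Compressed: "b3c4a1"
Compressed length: 6

6


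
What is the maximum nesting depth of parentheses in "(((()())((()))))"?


Input: "(((()())((()))))"
Tracking depth:
  Position 0 '(': depth becomes 1
  Position 1 '(': depth becomes 2
  Position 2 '(': depth becomes 3
  Position 3 '(': depth becomes 4
  Position 4 ')': depth becomes 3
  Position 5 '(': depth becomes 4
  Position 6 ')': depth becomes 3
  Position 7 ')': depth becomes 2
  Position 8 '(': depth becomes 3
  Position 9 '(': depth becomes 4
  Position 10 '(': depth becomes 5
  Position 11 ')': depth becomes 4
  Position 12 ')': depth becomes 3
  Position 13 ')': depth becomes 2
  Position 14 ')': depth becomes 1
  Position 15 ')': depth becomes 0
Maximum depth reached: 5

5


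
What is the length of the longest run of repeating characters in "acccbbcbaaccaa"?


Input: "acccbbcbaaccaa"
Scanning for longest run:
  Position 1 ('c'): new char, reset run to 1
  Position 2 ('c'): continues run of 'c', length=2
  Position 3 ('c'): continues run of 'c', length=3
  Position 4 ('b'): new char, reset run to 1
  Position 5 ('b'): continues run of 'b', length=2
  Position 6 ('c'): new char, reset run to 1
  Position 7 ('b'): new char, reset run to 1
  Position 8 ('a'): new char, reset run to 1
  Position 9 ('a'): continues run of 'a', length=2
  Position 10 ('c'): new char, reset run to 1
  Position 11 ('c'): continues run of 'c', length=2
  Position 12 ('a'): new char, reset run to 1
  Position 13 ('a'): continues run of 'a', length=2
Longest run: 'c' with length 3

3


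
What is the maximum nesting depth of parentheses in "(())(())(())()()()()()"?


Input: "(())(())(())()()()()()"
Tracking depth:
  Position 0 '(': depth becomes 1
  Position 1 '(': depth becomes 2
  Position 2 ')': depth becomes 1
  Position 3 ')': depth becomes 0
  Position 4 '(': depth becomes 1
  Position 5 '(': depth becomes 2
  Position 6 ')': depth becomes 1
  Position 7 ')': depth becomes 0
  Position 8 '(': depth becomes 1
  Position 9 '(': depth becomes 2
  Position 10 ')': depth becomes 1
  Position 11 ')': depth becomes 0
  Position 12 '(': depth becomes 1
  Position 13 ')': depth becomes 0
  Position 14 '(': depth becomes 1
  Position 15 ')': depth becomes 0
  Position 16 '(': depth becomes 1
  Position 17 ')': depth becomes 0
  Position 18 '(': depth becomes 1
  Position 19 ')': depth becomes 0
  Position 20 '(': depth becomes 1
  Position 21 ')': depth becomes 0
Maximum depth reached: 2

2


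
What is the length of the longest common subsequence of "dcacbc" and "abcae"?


LCS of "dcacbc" and "abcae"
DP table:
           a    b    c    a    e
      0    0    0    0    0    0
  d   0    0    0    0    0    0
  c   0    0    0    1    1    1
  a   0    1    1    1    2    2
  c   0    1    1    2    2    2
  b   0    1    2    2    2    2
  c   0    1    2    3    3    3
LCS length = dp[6][5] = 3

3


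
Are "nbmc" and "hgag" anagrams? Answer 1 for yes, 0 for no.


Strings: "nbmc", "hgag"
Sorted first:  bcmn
Sorted second: aggh
Differ at position 0: 'b' vs 'a' => not anagrams

0


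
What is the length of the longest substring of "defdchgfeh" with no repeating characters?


Input: "defdchgfeh"
Sliding window (track last position of each char):
  Position 0 ('d'): window [0,0] length 1 -- new best
  Position 1 ('e'): window [0,1] length 2 -- new best
  Position 2 ('f'): window [0,2] length 3 -- new best
  Position 3 ('d'): repeat (last at 0), move window start to 1
  Position 3 ('d'): window [1,3] length 3
  Position 4 ('c'): window [1,4] length 4 -- new best
  Position 5 ('h'): window [1,5] length 5 -- new best
  Position 6 ('g'): window [1,6] length 6 -- new best
  Position 7 ('f'): repeat (last at 2), move window start to 3
  Position 7 ('f'): window [3,7] length 5
  Position 8 ('e'): window [3,8] length 6
  Position 9 ('h'): repeat (last at 5), move window start to 6
  Position 9 ('h'): window [6,9] length 4
Longest substring with no repeats: "efdchg" with length 6

6


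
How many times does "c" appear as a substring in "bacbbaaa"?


Searching for "c" in "bacbbaaa"
Scanning each position:
  Position 0: "b" => no
  Position 1: "a" => no
  Position 2: "c" => MATCH
  Position 3: "b" => no
  Position 4: "b" => no
  Position 5: "a" => no
  Position 6: "a" => no
  Position 7: "a" => no
Total occurrences: 1

1


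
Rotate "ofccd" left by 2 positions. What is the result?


Input: "ofccd", rotate left by 2
First 2 characters: "of"
Remaining characters: "ccd"
Concatenate remaining + first: "ccd" + "of" = "ccdof"

ccdof


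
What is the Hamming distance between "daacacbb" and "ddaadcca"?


Comparing "daacacbb" and "ddaadcca" position by position:
  Position 0: 'd' vs 'd' => same
  Position 1: 'a' vs 'd' => differ
  Position 2: 'a' vs 'a' => same
  Position 3: 'c' vs 'a' => differ
  Position 4: 'a' vs 'd' => differ
  Position 5: 'c' vs 'c' => same
  Position 6: 'b' vs 'c' => differ
  Position 7: 'b' vs 'a' => differ
Total differences (Hamming distance): 5

5


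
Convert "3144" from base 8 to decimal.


Input: "3144" in base 8
Positional expansion:
  Digit '3' (value 3) x 8^3 = 1536
  Digit '1' (value 1) x 8^2 = 64
  Digit '4' (value 4) x 8^1 = 32
  Digit '4' (value 4) x 8^0 = 4
Sum = 1636

1636


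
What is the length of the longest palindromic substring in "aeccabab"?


Input: "aeccabab"
Checking substrings for palindromes:
  [4:7] "aba" (len 3) => palindrome
  [5:8] "bab" (len 3) => palindrome
  [2:4] "cc" (len 2) => palindrome
Longest palindromic substring: "aba" with length 3

3


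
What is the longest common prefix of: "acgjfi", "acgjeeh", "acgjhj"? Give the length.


Words: acgjfi, acgjeeh, acgjhj
  Position 0: all 'a' => match
  Position 1: all 'c' => match
  Position 2: all 'g' => match
  Position 3: all 'j' => match
  Position 4: ('f', 'e', 'h') => mismatch, stop
LCP = "acgj" (length 4)

4


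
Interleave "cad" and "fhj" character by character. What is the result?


Interleaving "cad" and "fhj":
  Position 0: 'c' from first, 'f' from second => "cf"
  Position 1: 'a' from first, 'h' from second => "ah"
  Position 2: 'd' from first, 'j' from second => "dj"
Result: cfahdj

cfahdj


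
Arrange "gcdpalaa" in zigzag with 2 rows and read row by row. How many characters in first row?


Zigzag "gcdpalaa" into 2 rows:
Placing characters:
  'g' => row 0
  'c' => row 1
  'd' => row 0
  'p' => row 1
  'a' => row 0
  'l' => row 1
  'a' => row 0
  'a' => row 1
Rows:
  Row 0: "gdaa"
  Row 1: "cpla"
First row length: 4

4


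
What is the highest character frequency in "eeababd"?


Input: eeababd
Character counts:
  'a': 2
  'b': 2
  'd': 1
  'e': 2
Maximum frequency: 2

2


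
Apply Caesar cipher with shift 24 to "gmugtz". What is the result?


Caesar cipher: shift "gmugtz" by 24
  'g' (pos 6) + 24 = pos 4 = 'e'
  'm' (pos 12) + 24 = pos 10 = 'k'
  'u' (pos 20) + 24 = pos 18 = 's'
  'g' (pos 6) + 24 = pos 4 = 'e'
  't' (pos 19) + 24 = pos 17 = 'r'
  'z' (pos 25) + 24 = pos 23 = 'x'
Result: ekserx

ekserx


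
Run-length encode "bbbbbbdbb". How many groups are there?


Input: bbbbbbdbb
Scanning for consecutive runs:
  Group 1: 'b' x 6 (positions 0-5)
  Group 2: 'd' x 1 (positions 6-6)
  Group 3: 'b' x 2 (positions 7-8)
Total groups: 3

3


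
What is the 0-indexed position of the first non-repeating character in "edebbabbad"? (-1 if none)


Input: edebbabbad
Character frequencies:
  'a': 2
  'b': 4
  'd': 2
  'e': 2
Scanning left to right for freq == 1:
  Position 0 ('e'): freq=2, skip
  Position 1 ('d'): freq=2, skip
  Position 2 ('e'): freq=2, skip
  Position 3 ('b'): freq=4, skip
  Position 4 ('b'): freq=4, skip
  Position 5 ('a'): freq=2, skip
  Position 6 ('b'): freq=4, skip
  Position 7 ('b'): freq=4, skip
  Position 8 ('a'): freq=2, skip
  Position 9 ('d'): freq=2, skip
  No unique character found => answer = -1

-1


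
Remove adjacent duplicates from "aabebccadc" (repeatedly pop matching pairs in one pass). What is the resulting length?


Input: aabebccadc
Stack-based adjacent duplicate removal:
  Read 'a': push. Stack: a
  Read 'a': matches stack top 'a' => pop. Stack: (empty)
  Read 'b': push. Stack: b
  Read 'e': push. Stack: be
  Read 'b': push. Stack: beb
  Read 'c': push. Stack: bebc
  Read 'c': matches stack top 'c' => pop. Stack: beb
  Read 'a': push. Stack: beba
  Read 'd': push. Stack: bebad
  Read 'c': push. Stack: bebadc
Final stack: "bebadc" (length 6)

6


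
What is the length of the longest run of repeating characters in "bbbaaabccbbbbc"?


Input: "bbbaaabccbbbbc"
Scanning for longest run:
  Position 1 ('b'): continues run of 'b', length=2
  Position 2 ('b'): continues run of 'b', length=3
  Position 3 ('a'): new char, reset run to 1
  Position 4 ('a'): continues run of 'a', length=2
  Position 5 ('a'): continues run of 'a', length=3
  Position 6 ('b'): new char, reset run to 1
  Position 7 ('c'): new char, reset run to 1
  Position 8 ('c'): continues run of 'c', length=2
  Position 9 ('b'): new char, reset run to 1
  Position 10 ('b'): continues run of 'b', length=2
  Position 11 ('b'): continues run of 'b', length=3
  Position 12 ('b'): continues run of 'b', length=4
  Position 13 ('c'): new char, reset run to 1
Longest run: 'b' with length 4

4


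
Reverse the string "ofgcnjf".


Input: ofgcnjf
Reading characters right to left:
  Position 6: 'f'
  Position 5: 'j'
  Position 4: 'n'
  Position 3: 'c'
  Position 2: 'g'
  Position 1: 'f'
  Position 0: 'o'
Reversed: fjncgfo

fjncgfo


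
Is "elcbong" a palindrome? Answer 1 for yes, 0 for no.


Input: elcbong
Reversed: gnobcle
  Compare pos 0 ('e') with pos 6 ('g'): MISMATCH
  Compare pos 1 ('l') with pos 5 ('n'): MISMATCH
  Compare pos 2 ('c') with pos 4 ('o'): MISMATCH
Result: not a palindrome

0


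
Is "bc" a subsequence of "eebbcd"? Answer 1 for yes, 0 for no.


Check if "bc" is a subsequence of "eebbcd"
Greedy scan:
  Position 0 ('e'): no match needed
  Position 1 ('e'): no match needed
  Position 2 ('b'): matches sub[0] = 'b'
  Position 3 ('b'): no match needed
  Position 4 ('c'): matches sub[1] = 'c'
  Position 5 ('d'): no match needed
All 2 characters matched => is a subsequence

1


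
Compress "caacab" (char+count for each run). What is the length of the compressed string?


Input: caacab
Runs:
  'c' x 1 => "c1"
  'a' x 2 => "a2"
  'c' x 1 => "c1"
  'a' x 1 => "a1"
  'b' x 1 => "b1"
Compressed: "c1a2c1a1b1"
Compressed length: 10

10


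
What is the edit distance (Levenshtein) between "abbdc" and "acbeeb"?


Computing edit distance: "abbdc" -> "acbeeb"
DP table:
           a    c    b    e    e    b
      0    1    2    3    4    5    6
  a   1    0    1    2    3    4    5
  b   2    1    1    1    2    3    4
  b   3    2    2    1    2    3    3
  d   4    3    3    2    2    3    4
  c   5    4    3    3    3    3    4
Edit distance = dp[5][6] = 4

4


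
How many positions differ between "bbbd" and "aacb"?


Comparing "bbbd" and "aacb" position by position:
  Position 0: 'b' vs 'a' => DIFFER
  Position 1: 'b' vs 'a' => DIFFER
  Position 2: 'b' vs 'c' => DIFFER
  Position 3: 'd' vs 'b' => DIFFER
Positions that differ: 4

4


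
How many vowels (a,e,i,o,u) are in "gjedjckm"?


Input: gjedjckm
Checking each character:
  'g' at position 0: consonant
  'j' at position 1: consonant
  'e' at position 2: vowel (running total: 1)
  'd' at position 3: consonant
  'j' at position 4: consonant
  'c' at position 5: consonant
  'k' at position 6: consonant
  'm' at position 7: consonant
Total vowels: 1

1


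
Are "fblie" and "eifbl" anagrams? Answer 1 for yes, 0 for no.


Strings: "fblie", "eifbl"
Sorted first:  befil
Sorted second: befil
Sorted forms match => anagrams

1


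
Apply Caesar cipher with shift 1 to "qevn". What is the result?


Caesar cipher: shift "qevn" by 1
  'q' (pos 16) + 1 = pos 17 = 'r'
  'e' (pos 4) + 1 = pos 5 = 'f'
  'v' (pos 21) + 1 = pos 22 = 'w'
  'n' (pos 13) + 1 = pos 14 = 'o'
Result: rfwo

rfwo


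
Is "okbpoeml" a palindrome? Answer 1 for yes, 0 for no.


Input: okbpoeml
Reversed: lmeopbko
  Compare pos 0 ('o') with pos 7 ('l'): MISMATCH
  Compare pos 1 ('k') with pos 6 ('m'): MISMATCH
  Compare pos 2 ('b') with pos 5 ('e'): MISMATCH
  Compare pos 3 ('p') with pos 4 ('o'): MISMATCH
Result: not a palindrome

0


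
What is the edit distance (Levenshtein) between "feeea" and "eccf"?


Computing edit distance: "feeea" -> "eccf"
DP table:
           e    c    c    f
      0    1    2    3    4
  f   1    1    2    3    3
  e   2    1    2    3    4
  e   3    2    2    3    4
  e   4    3    3    3    4
  a   5    4    4    4    4
Edit distance = dp[5][4] = 4

4


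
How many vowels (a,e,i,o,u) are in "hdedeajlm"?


Input: hdedeajlm
Checking each character:
  'h' at position 0: consonant
  'd' at position 1: consonant
  'e' at position 2: vowel (running total: 1)
  'd' at position 3: consonant
  'e' at position 4: vowel (running total: 2)
  'a' at position 5: vowel (running total: 3)
  'j' at position 6: consonant
  'l' at position 7: consonant
  'm' at position 8: consonant
Total vowels: 3

3


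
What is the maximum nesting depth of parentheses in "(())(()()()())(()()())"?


Input: "(())(()()()())(()()())"
Tracking depth:
  Position 0 '(': depth becomes 1
  Position 1 '(': depth becomes 2
  Position 2 ')': depth becomes 1
  Position 3 ')': depth becomes 0
  Position 4 '(': depth becomes 1
  Position 5 '(': depth becomes 2
  Position 6 ')': depth becomes 1
  Position 7 '(': depth becomes 2
  Position 8 ')': depth becomes 1
  Position 9 '(': depth becomes 2
  Position 10 ')': depth becomes 1
  Position 11 '(': depth becomes 2
  Position 12 ')': depth becomes 1
  Position 13 ')': depth becomes 0
  Position 14 '(': depth becomes 1
  Position 15 '(': depth becomes 2
  Position 16 ')': depth becomes 1
  Position 17 '(': depth becomes 2
  Position 18 ')': depth becomes 1
  Position 19 '(': depth becomes 2
  Position 20 ')': depth becomes 1
  Position 21 ')': depth becomes 0
Maximum depth reached: 2

2


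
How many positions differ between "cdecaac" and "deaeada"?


Comparing "cdecaac" and "deaeada" position by position:
  Position 0: 'c' vs 'd' => DIFFER
  Position 1: 'd' vs 'e' => DIFFER
  Position 2: 'e' vs 'a' => DIFFER
  Position 3: 'c' vs 'e' => DIFFER
  Position 4: 'a' vs 'a' => same
  Position 5: 'a' vs 'd' => DIFFER
  Position 6: 'c' vs 'a' => DIFFER
Positions that differ: 6

6


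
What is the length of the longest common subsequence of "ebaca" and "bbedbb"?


LCS of "ebaca" and "bbedbb"
DP table:
           b    b    e    d    b    b
      0    0    0    0    0    0    0
  e   0    0    0    1    1    1    1
  b   0    1    1    1    1    2    2
  a   0    1    1    1    1    2    2
  c   0    1    1    1    1    2    2
  a   0    1    1    1    1    2    2
LCS length = dp[5][6] = 2

2


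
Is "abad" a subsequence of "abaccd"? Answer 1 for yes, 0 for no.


Check if "abad" is a subsequence of "abaccd"
Greedy scan:
  Position 0 ('a'): matches sub[0] = 'a'
  Position 1 ('b'): matches sub[1] = 'b'
  Position 2 ('a'): matches sub[2] = 'a'
  Position 3 ('c'): no match needed
  Position 4 ('c'): no match needed
  Position 5 ('d'): matches sub[3] = 'd'
All 4 characters matched => is a subsequence

1


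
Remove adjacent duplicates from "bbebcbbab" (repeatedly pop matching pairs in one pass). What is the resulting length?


Input: bbebcbbab
Stack-based adjacent duplicate removal:
  Read 'b': push. Stack: b
  Read 'b': matches stack top 'b' => pop. Stack: (empty)
  Read 'e': push. Stack: e
  Read 'b': push. Stack: eb
  Read 'c': push. Stack: ebc
  Read 'b': push. Stack: ebcb
  Read 'b': matches stack top 'b' => pop. Stack: ebc
  Read 'a': push. Stack: ebca
  Read 'b': push. Stack: ebcab
Final stack: "ebcab" (length 5)

5


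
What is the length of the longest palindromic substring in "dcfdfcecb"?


Input: "dcfdfcecb"
Checking substrings for palindromes:
  [1:6] "cfdfc" (len 5) => palindrome
  [2:5] "fdf" (len 3) => palindrome
  [5:8] "cec" (len 3) => palindrome
Longest palindromic substring: "cfdfc" with length 5

5


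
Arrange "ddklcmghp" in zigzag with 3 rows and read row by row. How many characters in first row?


Zigzag "ddklcmghp" into 3 rows:
Placing characters:
  'd' => row 0
  'd' => row 1
  'k' => row 2
  'l' => row 1
  'c' => row 0
  'm' => row 1
  'g' => row 2
  'h' => row 1
  'p' => row 0
Rows:
  Row 0: "dcp"
  Row 1: "dlmh"
  Row 2: "kg"
First row length: 3

3


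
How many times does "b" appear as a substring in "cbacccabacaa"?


Searching for "b" in "cbacccabacaa"
Scanning each position:
  Position 0: "c" => no
  Position 1: "b" => MATCH
  Position 2: "a" => no
  Position 3: "c" => no
  Position 4: "c" => no
  Position 5: "c" => no
  Position 6: "a" => no
  Position 7: "b" => MATCH
  Position 8: "a" => no
  Position 9: "c" => no
  Position 10: "a" => no
  Position 11: "a" => no
Total occurrences: 2

2


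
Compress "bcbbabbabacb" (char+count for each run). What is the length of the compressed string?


Input: bcbbabbabacb
Runs:
  'b' x 1 => "b1"
  'c' x 1 => "c1"
  'b' x 2 => "b2"
  'a' x 1 => "a1"
  'b' x 2 => "b2"
  'a' x 1 => "a1"
  'b' x 1 => "b1"
  'a' x 1 => "a1"
  'c' x 1 => "c1"
  'b' x 1 => "b1"
Compressed: "b1c1b2a1b2a1b1a1c1b1"
Compressed length: 20

20


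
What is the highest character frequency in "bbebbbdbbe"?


Input: bbebbbdbbe
Character counts:
  'b': 7
  'd': 1
  'e': 2
Maximum frequency: 7

7


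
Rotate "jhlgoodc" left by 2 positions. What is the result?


Input: "jhlgoodc", rotate left by 2
First 2 characters: "jh"
Remaining characters: "lgoodc"
Concatenate remaining + first: "lgoodc" + "jh" = "lgoodcjh"

lgoodcjh


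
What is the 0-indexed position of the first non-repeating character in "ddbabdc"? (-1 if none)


Input: ddbabdc
Character frequencies:
  'a': 1
  'b': 2
  'c': 1
  'd': 3
Scanning left to right for freq == 1:
  Position 0 ('d'): freq=3, skip
  Position 1 ('d'): freq=3, skip
  Position 2 ('b'): freq=2, skip
  Position 3 ('a'): unique! => answer = 3

3


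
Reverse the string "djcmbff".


Input: djcmbff
Reading characters right to left:
  Position 6: 'f'
  Position 5: 'f'
  Position 4: 'b'
  Position 3: 'm'
  Position 2: 'c'
  Position 1: 'j'
  Position 0: 'd'
Reversed: ffbmcjd

ffbmcjd


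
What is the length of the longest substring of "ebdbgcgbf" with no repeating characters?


Input: "ebdbgcgbf"
Sliding window (track last position of each char):
  Position 0 ('e'): window [0,0] length 1 -- new best
  Position 1 ('b'): window [0,1] length 2 -- new best
  Position 2 ('d'): window [0,2] length 3 -- new best
  Position 3 ('b'): repeat (last at 1), move window start to 2
  Position 3 ('b'): window [2,3] length 2
  Position 4 ('g'): window [2,4] length 3
  Position 5 ('c'): window [2,5] length 4 -- new best
  Position 6 ('g'): repeat (last at 4), move window start to 5
  Position 6 ('g'): window [5,6] length 2
  Position 7 ('b'): window [5,7] length 3
  Position 8 ('f'): window [5,8] length 4
Longest substring with no repeats: "dbgc" with length 4

4


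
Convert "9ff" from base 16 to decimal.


Input: "9ff" in base 16
Positional expansion:
  Digit '9' (value 9) x 16^2 = 2304
  Digit 'f' (value 15) x 16^1 = 240
  Digit 'f' (value 15) x 16^0 = 15
Sum = 2559

2559


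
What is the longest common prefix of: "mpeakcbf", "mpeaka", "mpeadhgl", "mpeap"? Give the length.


Words: mpeakcbf, mpeaka, mpeadhgl, mpeap
  Position 0: all 'm' => match
  Position 1: all 'p' => match
  Position 2: all 'e' => match
  Position 3: all 'a' => match
  Position 4: ('k', 'k', 'd', 'p') => mismatch, stop
LCP = "mpea" (length 4)

4


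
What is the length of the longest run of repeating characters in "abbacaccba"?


Input: "abbacaccba"
Scanning for longest run:
  Position 1 ('b'): new char, reset run to 1
  Position 2 ('b'): continues run of 'b', length=2
  Position 3 ('a'): new char, reset run to 1
  Position 4 ('c'): new char, reset run to 1
  Position 5 ('a'): new char, reset run to 1
  Position 6 ('c'): new char, reset run to 1
  Position 7 ('c'): continues run of 'c', length=2
  Position 8 ('b'): new char, reset run to 1
  Position 9 ('a'): new char, reset run to 1
Longest run: 'b' with length 2

2


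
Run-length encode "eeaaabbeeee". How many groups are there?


Input: eeaaabbeeee
Scanning for consecutive runs:
  Group 1: 'e' x 2 (positions 0-1)
  Group 2: 'a' x 3 (positions 2-4)
  Group 3: 'b' x 2 (positions 5-6)
  Group 4: 'e' x 4 (positions 7-10)
Total groups: 4

4


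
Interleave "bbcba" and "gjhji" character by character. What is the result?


Interleaving "bbcba" and "gjhji":
  Position 0: 'b' from first, 'g' from second => "bg"
  Position 1: 'b' from first, 'j' from second => "bj"
  Position 2: 'c' from first, 'h' from second => "ch"
  Position 3: 'b' from first, 'j' from second => "bj"
  Position 4: 'a' from first, 'i' from second => "ai"
Result: bgbjchbjai

bgbjchbjai


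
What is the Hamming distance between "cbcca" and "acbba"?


Comparing "cbcca" and "acbba" position by position:
  Position 0: 'c' vs 'a' => differ
  Position 1: 'b' vs 'c' => differ
  Position 2: 'c' vs 'b' => differ
  Position 3: 'c' vs 'b' => differ
  Position 4: 'a' vs 'a' => same
Total differences (Hamming distance): 4

4


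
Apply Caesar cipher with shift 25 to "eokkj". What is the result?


Caesar cipher: shift "eokkj" by 25
  'e' (pos 4) + 25 = pos 3 = 'd'
  'o' (pos 14) + 25 = pos 13 = 'n'
  'k' (pos 10) + 25 = pos 9 = 'j'
  'k' (pos 10) + 25 = pos 9 = 'j'
  'j' (pos 9) + 25 = pos 8 = 'i'
Result: dnjji

dnjji


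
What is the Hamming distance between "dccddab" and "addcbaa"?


Comparing "dccddab" and "addcbaa" position by position:
  Position 0: 'd' vs 'a' => differ
  Position 1: 'c' vs 'd' => differ
  Position 2: 'c' vs 'd' => differ
  Position 3: 'd' vs 'c' => differ
  Position 4: 'd' vs 'b' => differ
  Position 5: 'a' vs 'a' => same
  Position 6: 'b' vs 'a' => differ
Total differences (Hamming distance): 6

6


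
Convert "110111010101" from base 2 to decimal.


Input: "110111010101" in base 2
Positional expansion:
  Digit '1' (value 1) x 2^11 = 2048
  Digit '1' (value 1) x 2^10 = 1024
  Digit '0' (value 0) x 2^9 = 0
  Digit '1' (value 1) x 2^8 = 256
  Digit '1' (value 1) x 2^7 = 128
  Digit '1' (value 1) x 2^6 = 64
  Digit '0' (value 0) x 2^5 = 0
  Digit '1' (value 1) x 2^4 = 16
  Digit '0' (value 0) x 2^3 = 0
  Digit '1' (value 1) x 2^2 = 4
  Digit '0' (value 0) x 2^1 = 0
  Digit '1' (value 1) x 2^0 = 1
Sum = 3541

3541


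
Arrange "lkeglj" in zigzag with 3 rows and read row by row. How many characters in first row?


Zigzag "lkeglj" into 3 rows:
Placing characters:
  'l' => row 0
  'k' => row 1
  'e' => row 2
  'g' => row 1
  'l' => row 0
  'j' => row 1
Rows:
  Row 0: "ll"
  Row 1: "kgj"
  Row 2: "e"
First row length: 2

2


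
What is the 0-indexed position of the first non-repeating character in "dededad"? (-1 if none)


Input: dededad
Character frequencies:
  'a': 1
  'd': 4
  'e': 2
Scanning left to right for freq == 1:
  Position 0 ('d'): freq=4, skip
  Position 1 ('e'): freq=2, skip
  Position 2 ('d'): freq=4, skip
  Position 3 ('e'): freq=2, skip
  Position 4 ('d'): freq=4, skip
  Position 5 ('a'): unique! => answer = 5

5


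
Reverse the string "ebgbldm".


Input: ebgbldm
Reading characters right to left:
  Position 6: 'm'
  Position 5: 'd'
  Position 4: 'l'
  Position 3: 'b'
  Position 2: 'g'
  Position 1: 'b'
  Position 0: 'e'
Reversed: mdlbgbe

mdlbgbe


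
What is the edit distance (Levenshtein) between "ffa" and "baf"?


Computing edit distance: "ffa" -> "baf"
DP table:
           b    a    f
      0    1    2    3
  f   1    1    2    2
  f   2    2    2    2
  a   3    3    2    3
Edit distance = dp[3][3] = 3

3


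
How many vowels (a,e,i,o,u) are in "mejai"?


Input: mejai
Checking each character:
  'm' at position 0: consonant
  'e' at position 1: vowel (running total: 1)
  'j' at position 2: consonant
  'a' at position 3: vowel (running total: 2)
  'i' at position 4: vowel (running total: 3)
Total vowels: 3

3


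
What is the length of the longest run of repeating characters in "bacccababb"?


Input: "bacccababb"
Scanning for longest run:
  Position 1 ('a'): new char, reset run to 1
  Position 2 ('c'): new char, reset run to 1
  Position 3 ('c'): continues run of 'c', length=2
  Position 4 ('c'): continues run of 'c', length=3
  Position 5 ('a'): new char, reset run to 1
  Position 6 ('b'): new char, reset run to 1
  Position 7 ('a'): new char, reset run to 1
  Position 8 ('b'): new char, reset run to 1
  Position 9 ('b'): continues run of 'b', length=2
Longest run: 'c' with length 3

3


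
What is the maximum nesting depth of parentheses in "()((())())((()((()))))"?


Input: "()((())())((()((()))))"
Tracking depth:
  Position 0 '(': depth becomes 1
  Position 1 ')': depth becomes 0
  Position 2 '(': depth becomes 1
  Position 3 '(': depth becomes 2
  Position 4 '(': depth becomes 3
  Position 5 ')': depth becomes 2
  Position 6 ')': depth becomes 1
  Position 7 '(': depth becomes 2
  Position 8 ')': depth becomes 1
  Position 9 ')': depth becomes 0
  Position 10 '(': depth becomes 1
  Position 11 '(': depth becomes 2
  Position 12 '(': depth becomes 3
  Position 13 ')': depth becomes 2
  Position 14 '(': depth becomes 3
  Position 15 '(': depth becomes 4
  Position 16 '(': depth becomes 5
  Position 17 ')': depth becomes 4
  Position 18 ')': depth becomes 3
  Position 19 ')': depth becomes 2
  Position 20 ')': depth becomes 1
  Position 21 ')': depth becomes 0
Maximum depth reached: 5

5


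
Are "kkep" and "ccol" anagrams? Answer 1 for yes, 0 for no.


Strings: "kkep", "ccol"
Sorted first:  ekkp
Sorted second: cclo
Differ at position 0: 'e' vs 'c' => not anagrams

0


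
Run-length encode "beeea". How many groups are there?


Input: beeea
Scanning for consecutive runs:
  Group 1: 'b' x 1 (positions 0-0)
  Group 2: 'e' x 3 (positions 1-3)
  Group 3: 'a' x 1 (positions 4-4)
Total groups: 3

3


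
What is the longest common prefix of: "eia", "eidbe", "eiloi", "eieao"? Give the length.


Words: eia, eidbe, eiloi, eieao
  Position 0: all 'e' => match
  Position 1: all 'i' => match
  Position 2: ('a', 'd', 'l', 'e') => mismatch, stop
LCP = "ei" (length 2)

2


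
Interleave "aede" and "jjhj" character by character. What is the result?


Interleaving "aede" and "jjhj":
  Position 0: 'a' from first, 'j' from second => "aj"
  Position 1: 'e' from first, 'j' from second => "ej"
  Position 2: 'd' from first, 'h' from second => "dh"
  Position 3: 'e' from first, 'j' from second => "ej"
Result: ajejdhej

ajejdhej


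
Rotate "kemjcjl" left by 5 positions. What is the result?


Input: "kemjcjl", rotate left by 5
First 5 characters: "kemjc"
Remaining characters: "jl"
Concatenate remaining + first: "jl" + "kemjc" = "jlkemjc"

jlkemjc


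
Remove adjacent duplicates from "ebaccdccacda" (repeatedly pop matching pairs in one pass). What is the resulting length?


Input: ebaccdccacda
Stack-based adjacent duplicate removal:
  Read 'e': push. Stack: e
  Read 'b': push. Stack: eb
  Read 'a': push. Stack: eba
  Read 'c': push. Stack: ebac
  Read 'c': matches stack top 'c' => pop. Stack: eba
  Read 'd': push. Stack: ebad
  Read 'c': push. Stack: ebadc
  Read 'c': matches stack top 'c' => pop. Stack: ebad
  Read 'a': push. Stack: ebada
  Read 'c': push. Stack: ebadac
  Read 'd': push. Stack: ebadacd
  Read 'a': push. Stack: ebadacda
Final stack: "ebadacda" (length 8)

8


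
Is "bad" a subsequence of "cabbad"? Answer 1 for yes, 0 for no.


Check if "bad" is a subsequence of "cabbad"
Greedy scan:
  Position 0 ('c'): no match needed
  Position 1 ('a'): no match needed
  Position 2 ('b'): matches sub[0] = 'b'
  Position 3 ('b'): no match needed
  Position 4 ('a'): matches sub[1] = 'a'
  Position 5 ('d'): matches sub[2] = 'd'
All 3 characters matched => is a subsequence

1


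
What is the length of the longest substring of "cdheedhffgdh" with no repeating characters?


Input: "cdheedhffgdh"
Sliding window (track last position of each char):
  Position 0 ('c'): window [0,0] length 1 -- new best
  Position 1 ('d'): window [0,1] length 2 -- new best
  Position 2 ('h'): window [0,2] length 3 -- new best
  Position 3 ('e'): window [0,3] length 4 -- new best
  Position 4 ('e'): repeat (last at 3), move window start to 4
  Position 4 ('e'): window [4,4] length 1
  Position 5 ('d'): window [4,5] length 2
  Position 6 ('h'): window [4,6] length 3
  Position 7 ('f'): window [4,7] length 4
  Position 8 ('f'): repeat (last at 7), move window start to 8
  Position 8 ('f'): window [8,8] length 1
  Position 9 ('g'): window [8,9] length 2
  Position 10 ('d'): window [8,10] length 3
  Position 11 ('h'): window [8,11] length 4
Longest substring with no repeats: "cdhe" with length 4

4


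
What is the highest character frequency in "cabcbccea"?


Input: cabcbccea
Character counts:
  'a': 2
  'b': 2
  'c': 4
  'e': 1
Maximum frequency: 4

4


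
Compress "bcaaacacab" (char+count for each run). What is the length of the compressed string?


Input: bcaaacacab
Runs:
  'b' x 1 => "b1"
  'c' x 1 => "c1"
  'a' x 3 => "a3"
  'c' x 1 => "c1"
  'a' x 1 => "a1"
  'c' x 1 => "c1"
  'a' x 1 => "a1"
  'b' x 1 => "b1"
Compressed: "b1c1a3c1a1c1a1b1"
Compressed length: 16

16


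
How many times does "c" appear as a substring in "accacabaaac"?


Searching for "c" in "accacabaaac"
Scanning each position:
  Position 0: "a" => no
  Position 1: "c" => MATCH
  Position 2: "c" => MATCH
  Position 3: "a" => no
  Position 4: "c" => MATCH
  Position 5: "a" => no
  Position 6: "b" => no
  Position 7: "a" => no
  Position 8: "a" => no
  Position 9: "a" => no
  Position 10: "c" => MATCH
Total occurrences: 4

4


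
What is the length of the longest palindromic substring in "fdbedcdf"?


Input: "fdbedcdf"
Checking substrings for palindromes:
  [4:7] "dcd" (len 3) => palindrome
Longest palindromic substring: "dcd" with length 3

3


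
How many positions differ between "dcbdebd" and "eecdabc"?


Comparing "dcbdebd" and "eecdabc" position by position:
  Position 0: 'd' vs 'e' => DIFFER
  Position 1: 'c' vs 'e' => DIFFER
  Position 2: 'b' vs 'c' => DIFFER
  Position 3: 'd' vs 'd' => same
  Position 4: 'e' vs 'a' => DIFFER
  Position 5: 'b' vs 'b' => same
  Position 6: 'd' vs 'c' => DIFFER
Positions that differ: 5

5


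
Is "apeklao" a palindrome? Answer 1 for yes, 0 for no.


Input: apeklao
Reversed: oalkepa
  Compare pos 0 ('a') with pos 6 ('o'): MISMATCH
  Compare pos 1 ('p') with pos 5 ('a'): MISMATCH
  Compare pos 2 ('e') with pos 4 ('l'): MISMATCH
Result: not a palindrome

0


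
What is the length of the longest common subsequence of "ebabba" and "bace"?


LCS of "ebabba" and "bace"
DP table:
           b    a    c    e
      0    0    0    0    0
  e   0    0    0    0    1
  b   0    1    1    1    1
  a   0    1    2    2    2
  b   0    1    2    2    2
  b   0    1    2    2    2
  a   0    1    2    2    2
LCS length = dp[6][4] = 2

2


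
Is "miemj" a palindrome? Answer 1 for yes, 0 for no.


Input: miemj
Reversed: jmeim
  Compare pos 0 ('m') with pos 4 ('j'): MISMATCH
  Compare pos 1 ('i') with pos 3 ('m'): MISMATCH
Result: not a palindrome

0


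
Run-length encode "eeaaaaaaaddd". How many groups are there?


Input: eeaaaaaaaddd
Scanning for consecutive runs:
  Group 1: 'e' x 2 (positions 0-1)
  Group 2: 'a' x 7 (positions 2-8)
  Group 3: 'd' x 3 (positions 9-11)
Total groups: 3

3
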